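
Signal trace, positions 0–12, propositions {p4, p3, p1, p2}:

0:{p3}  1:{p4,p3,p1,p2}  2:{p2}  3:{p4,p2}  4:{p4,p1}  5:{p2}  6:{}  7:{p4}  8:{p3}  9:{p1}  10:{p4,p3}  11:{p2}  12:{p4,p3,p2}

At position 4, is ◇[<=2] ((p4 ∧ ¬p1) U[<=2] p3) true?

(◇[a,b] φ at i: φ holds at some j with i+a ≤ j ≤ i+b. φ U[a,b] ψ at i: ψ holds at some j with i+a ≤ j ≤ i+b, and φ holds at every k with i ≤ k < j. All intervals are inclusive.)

Check ((p4 ∧ ¬p1) U[<=2] p3) at each j in [4,6]:
  j=4: fails
  j=5: fails
  j=6: fails
No position in the window satisfies it → formula fails.

No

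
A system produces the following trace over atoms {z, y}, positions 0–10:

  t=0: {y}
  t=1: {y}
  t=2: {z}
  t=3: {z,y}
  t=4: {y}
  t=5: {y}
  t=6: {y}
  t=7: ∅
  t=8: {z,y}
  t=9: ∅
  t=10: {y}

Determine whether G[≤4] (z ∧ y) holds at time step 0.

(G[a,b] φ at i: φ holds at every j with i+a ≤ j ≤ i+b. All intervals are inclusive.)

Check (z ∧ y) at every j in [0,4]:
  j=0: false
  j=1: false
  j=2: false
  j=3: true
  j=4: false
Fails at j=0 → formula fails.

Does not hold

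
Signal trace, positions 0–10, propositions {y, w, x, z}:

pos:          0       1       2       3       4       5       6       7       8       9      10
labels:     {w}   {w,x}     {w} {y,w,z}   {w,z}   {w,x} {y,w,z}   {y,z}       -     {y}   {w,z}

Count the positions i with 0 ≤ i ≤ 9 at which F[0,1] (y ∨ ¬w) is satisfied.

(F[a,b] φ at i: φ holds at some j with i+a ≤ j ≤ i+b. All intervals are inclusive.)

Evaluate at each i in [0,9]:
  i=0: ✗ (none in [0,1])
  i=1: ✗ (none in [1,2])
  i=2: ✓ (witness j=3)
  i=3: ✓ (witness j=3)
  i=4: ✗ (none in [4,5])
  i=5: ✓ (witness j=6)
  i=6: ✓ (witness j=6)
  i=7: ✓ (witness j=7)
  i=8: ✓ (witness j=8)
  i=9: ✓ (witness j=9)
Positions where it holds: {2, 3, 5, 6, 7, 8, 9} → 7.

7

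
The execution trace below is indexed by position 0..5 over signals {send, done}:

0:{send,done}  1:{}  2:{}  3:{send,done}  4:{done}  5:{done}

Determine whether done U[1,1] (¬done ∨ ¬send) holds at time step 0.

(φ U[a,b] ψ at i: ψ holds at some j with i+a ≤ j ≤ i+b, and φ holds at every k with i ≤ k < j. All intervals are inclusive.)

Yes

Need some j in [1,1] with (¬done ∨ ¬send), and done at every k in [0,j-1].
  j=1: (¬done ∨ ¬send) holds; done holds at every k in [0,0] → satisfied.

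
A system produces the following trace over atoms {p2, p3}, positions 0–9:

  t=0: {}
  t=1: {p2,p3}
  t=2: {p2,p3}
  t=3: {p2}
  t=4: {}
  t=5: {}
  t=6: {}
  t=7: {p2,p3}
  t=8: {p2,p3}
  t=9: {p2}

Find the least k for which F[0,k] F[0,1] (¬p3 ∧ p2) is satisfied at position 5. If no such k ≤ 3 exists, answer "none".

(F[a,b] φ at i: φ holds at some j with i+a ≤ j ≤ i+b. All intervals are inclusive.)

3

Scan j = 5,6,… for F[0,1] (¬p3 ∧ p2):
  j=5: fails
  j=6: fails
  j=7: fails
  j=8: holds
First hit at j=8, so smallest k = 8-5 = 3.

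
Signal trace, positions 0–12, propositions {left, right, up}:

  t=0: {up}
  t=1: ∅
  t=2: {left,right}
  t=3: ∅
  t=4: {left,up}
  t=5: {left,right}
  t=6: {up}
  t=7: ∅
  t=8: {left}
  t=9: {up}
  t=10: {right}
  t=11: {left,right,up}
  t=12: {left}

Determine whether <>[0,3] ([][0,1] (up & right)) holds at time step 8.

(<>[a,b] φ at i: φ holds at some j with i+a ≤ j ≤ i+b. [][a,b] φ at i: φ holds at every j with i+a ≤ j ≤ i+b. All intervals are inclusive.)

Check [][0,1] (up & right) at each j in [8,11]:
  j=8: fails at 8
  j=9: fails at 9
  j=10: fails at 10
  j=11: fails at 12
No position in the window satisfies it → formula fails.

No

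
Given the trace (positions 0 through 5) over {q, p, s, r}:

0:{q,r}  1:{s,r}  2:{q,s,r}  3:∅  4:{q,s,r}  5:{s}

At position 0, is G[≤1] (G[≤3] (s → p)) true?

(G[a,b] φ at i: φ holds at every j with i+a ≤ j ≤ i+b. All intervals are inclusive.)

Check G[≤3] (s → p) at every j in [0,1]:
  j=0: fails at 1
  j=1: fails at 1
Fails at j=0 → formula fails.

False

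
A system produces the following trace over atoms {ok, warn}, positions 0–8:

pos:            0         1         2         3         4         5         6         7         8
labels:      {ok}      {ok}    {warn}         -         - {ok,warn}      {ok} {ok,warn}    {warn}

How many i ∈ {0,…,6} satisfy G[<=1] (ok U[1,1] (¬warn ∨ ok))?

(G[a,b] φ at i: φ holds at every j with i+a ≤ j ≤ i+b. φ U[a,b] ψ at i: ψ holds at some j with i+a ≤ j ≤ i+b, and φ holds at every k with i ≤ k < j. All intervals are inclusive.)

Evaluate at each i in [0,6]:
  i=0: ✗ (fails at j=1)
  i=1: ✗ (fails at j=1)
  i=2: ✗ (fails at j=2)
  i=3: ✗ (fails at j=3)
  i=4: ✗ (fails at j=4)
  i=5: ✓ (all of [5,6])
  i=6: ✗ (fails at j=7)
Positions where it holds: {5} → 1.

1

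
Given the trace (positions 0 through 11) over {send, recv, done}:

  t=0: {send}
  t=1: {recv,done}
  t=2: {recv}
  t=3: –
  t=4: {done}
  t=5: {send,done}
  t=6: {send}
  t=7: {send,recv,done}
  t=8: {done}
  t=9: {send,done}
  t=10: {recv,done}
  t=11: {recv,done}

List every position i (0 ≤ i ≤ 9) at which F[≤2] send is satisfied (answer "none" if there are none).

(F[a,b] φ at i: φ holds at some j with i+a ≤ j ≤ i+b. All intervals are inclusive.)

Evaluate at each i in [0,9]:
  i=0: ✓ (witness j=0)
  i=1: ✗ (none in [1,3])
  i=2: ✗ (none in [2,4])
  i=3: ✓ (witness j=5)
  i=4: ✓ (witness j=5)
  i=5: ✓ (witness j=5)
  i=6: ✓ (witness j=6)
  i=7: ✓ (witness j=7)
  i=8: ✓ (witness j=9)
  i=9: ✓ (witness j=9)

0, 3, 4, 5, 6, 7, 8, 9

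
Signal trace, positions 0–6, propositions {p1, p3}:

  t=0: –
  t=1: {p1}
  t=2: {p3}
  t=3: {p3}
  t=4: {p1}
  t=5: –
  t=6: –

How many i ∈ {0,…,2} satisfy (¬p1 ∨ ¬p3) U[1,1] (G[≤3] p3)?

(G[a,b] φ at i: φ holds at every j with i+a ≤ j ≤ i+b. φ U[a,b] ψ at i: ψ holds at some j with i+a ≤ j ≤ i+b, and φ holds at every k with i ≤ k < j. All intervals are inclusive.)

0

Evaluate at each i in [0,2]:
  i=0: ✗ (no rhs in [1,1])
  i=1: ✗ (no rhs in [2,2])
  i=2: ✗ (no rhs in [3,3])
Positions where it holds: {} → 0.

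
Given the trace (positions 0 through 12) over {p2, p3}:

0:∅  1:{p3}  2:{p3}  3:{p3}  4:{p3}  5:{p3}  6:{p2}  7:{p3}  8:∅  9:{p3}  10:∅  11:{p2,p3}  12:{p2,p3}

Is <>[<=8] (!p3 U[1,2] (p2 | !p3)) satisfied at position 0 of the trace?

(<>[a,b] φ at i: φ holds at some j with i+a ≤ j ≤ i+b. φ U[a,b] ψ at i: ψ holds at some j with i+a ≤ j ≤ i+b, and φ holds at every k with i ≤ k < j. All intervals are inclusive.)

Check (!p3 U[1,2] (p2 | !p3)) at each j in [0,8]:
  j=0: fails
  j=1: fails
  j=2: fails
  j=3: fails
  j=4: fails
  j=5: fails
  j=6: fails
  j=7: fails
  j=8: fails
No position in the window satisfies it → formula fails.

False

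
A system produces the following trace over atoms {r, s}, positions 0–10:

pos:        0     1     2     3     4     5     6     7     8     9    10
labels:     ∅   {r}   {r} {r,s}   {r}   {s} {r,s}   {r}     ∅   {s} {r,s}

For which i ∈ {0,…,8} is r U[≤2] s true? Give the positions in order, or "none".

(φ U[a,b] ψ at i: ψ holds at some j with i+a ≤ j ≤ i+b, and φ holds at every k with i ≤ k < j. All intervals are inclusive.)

Evaluate at each i in [0,8]:
  i=0: ✗ (no rhs in [0,2])
  i=1: ✓ (rhs at j=3; lhs holds on [1,2])
  i=2: ✓ (rhs at j=3; lhs holds on [2,2])
  i=3: ✓ (rhs at j=3)
  i=4: ✓ (rhs at j=5; lhs holds on [4,4])
  i=5: ✓ (rhs at j=5)
  i=6: ✓ (rhs at j=6)
  i=7: ✗ (lhs fails at k=8 before rhs at j=9)
  i=8: ✗ (lhs fails at k=8 before rhs at j=9)

1, 2, 3, 4, 5, 6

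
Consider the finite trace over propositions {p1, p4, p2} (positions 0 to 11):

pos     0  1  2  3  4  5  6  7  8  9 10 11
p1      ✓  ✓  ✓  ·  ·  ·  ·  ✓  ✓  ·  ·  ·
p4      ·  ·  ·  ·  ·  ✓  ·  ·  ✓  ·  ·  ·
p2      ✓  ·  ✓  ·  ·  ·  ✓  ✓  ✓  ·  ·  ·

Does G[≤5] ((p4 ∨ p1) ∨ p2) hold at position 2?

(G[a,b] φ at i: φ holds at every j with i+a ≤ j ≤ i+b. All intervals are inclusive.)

Check ((p4 ∨ p1) ∨ p2) at every j in [2,7]:
  j=2: true
  j=3: false
  j=4: false
  j=5: true
  j=6: true
  j=7: true
Fails at j=3 → formula fails.

Does not hold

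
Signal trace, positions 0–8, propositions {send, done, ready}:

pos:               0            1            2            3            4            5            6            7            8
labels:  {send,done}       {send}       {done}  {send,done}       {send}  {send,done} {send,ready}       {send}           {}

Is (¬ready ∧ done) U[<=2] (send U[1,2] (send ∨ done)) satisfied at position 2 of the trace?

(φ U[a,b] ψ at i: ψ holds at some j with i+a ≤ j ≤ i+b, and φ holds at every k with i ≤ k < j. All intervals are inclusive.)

True

Need some j in [2,4] with (send U[1,2] (send ∨ done)), and (¬ready ∧ done) at every k in [2,j-1].
  j=2: (send U[1,2] (send ∨ done)) — fails.
  j=3: (send U[1,2] (send ∨ done)) holds; (¬ready ∧ done) holds at every k in [2,2] → satisfied.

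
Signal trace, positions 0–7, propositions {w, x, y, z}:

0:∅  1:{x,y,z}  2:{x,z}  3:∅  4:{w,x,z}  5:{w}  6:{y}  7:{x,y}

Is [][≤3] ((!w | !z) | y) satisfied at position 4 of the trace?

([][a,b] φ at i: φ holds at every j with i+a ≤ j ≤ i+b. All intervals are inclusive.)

Check ((!w | !z) | y) at every j in [4,7]:
  j=4: false
  j=5: true
  j=6: true
  j=7: true
Fails at j=4 → formula fails.

No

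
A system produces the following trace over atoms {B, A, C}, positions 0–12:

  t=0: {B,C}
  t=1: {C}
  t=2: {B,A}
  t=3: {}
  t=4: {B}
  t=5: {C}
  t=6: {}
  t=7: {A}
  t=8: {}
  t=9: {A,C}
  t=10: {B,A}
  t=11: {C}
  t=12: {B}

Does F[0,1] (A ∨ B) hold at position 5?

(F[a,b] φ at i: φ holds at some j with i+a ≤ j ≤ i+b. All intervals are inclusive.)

False

Check (A ∨ B) at each j in [5,6]:
  j=5: false
  j=6: false
No position in the window satisfies it → formula fails.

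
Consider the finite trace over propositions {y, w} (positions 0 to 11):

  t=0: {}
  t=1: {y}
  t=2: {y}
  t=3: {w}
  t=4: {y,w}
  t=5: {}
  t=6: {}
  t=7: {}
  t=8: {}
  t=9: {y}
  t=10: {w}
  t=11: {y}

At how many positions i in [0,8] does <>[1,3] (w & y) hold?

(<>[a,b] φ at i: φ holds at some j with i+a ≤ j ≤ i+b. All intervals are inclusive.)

Evaluate at each i in [0,8]:
  i=0: ✗ (none in [1,3])
  i=1: ✓ (witness j=4)
  i=2: ✓ (witness j=4)
  i=3: ✓ (witness j=4)
  i=4: ✗ (none in [5,7])
  i=5: ✗ (none in [6,8])
  i=6: ✗ (none in [7,9])
  i=7: ✗ (none in [8,10])
  i=8: ✗ (none in [9,11])
Positions where it holds: {1, 2, 3} → 3.

3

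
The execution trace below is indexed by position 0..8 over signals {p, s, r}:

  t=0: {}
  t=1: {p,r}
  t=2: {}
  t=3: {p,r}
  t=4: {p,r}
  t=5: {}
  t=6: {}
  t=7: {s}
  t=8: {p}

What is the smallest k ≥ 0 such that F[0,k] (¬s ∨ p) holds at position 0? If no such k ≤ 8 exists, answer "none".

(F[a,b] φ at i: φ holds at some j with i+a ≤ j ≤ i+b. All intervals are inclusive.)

0

Scan j = 0,1,… for (¬s ∨ p):
  j=0: holds
First hit at j=0, so smallest k = 0-0 = 0.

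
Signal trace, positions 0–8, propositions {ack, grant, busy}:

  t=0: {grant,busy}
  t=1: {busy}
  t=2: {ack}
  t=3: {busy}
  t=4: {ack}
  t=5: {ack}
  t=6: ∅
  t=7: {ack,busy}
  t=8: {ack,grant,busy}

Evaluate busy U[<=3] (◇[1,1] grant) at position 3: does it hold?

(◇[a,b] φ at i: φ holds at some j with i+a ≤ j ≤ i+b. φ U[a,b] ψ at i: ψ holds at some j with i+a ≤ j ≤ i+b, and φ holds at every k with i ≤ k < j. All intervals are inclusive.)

Need some j in [3,6] with ◇[1,1] grant, and busy at every k in [3,j-1].
  j=3: ◇[1,1] grant — fails (none in [4,4]).
  j=4: ◇[1,1] grant — fails (none in [5,5]).
  j=5: ◇[1,1] grant — fails (none in [6,6]).
  j=6: ◇[1,1] grant — fails (none in [7,7]).
No j in the window works → until fails.

No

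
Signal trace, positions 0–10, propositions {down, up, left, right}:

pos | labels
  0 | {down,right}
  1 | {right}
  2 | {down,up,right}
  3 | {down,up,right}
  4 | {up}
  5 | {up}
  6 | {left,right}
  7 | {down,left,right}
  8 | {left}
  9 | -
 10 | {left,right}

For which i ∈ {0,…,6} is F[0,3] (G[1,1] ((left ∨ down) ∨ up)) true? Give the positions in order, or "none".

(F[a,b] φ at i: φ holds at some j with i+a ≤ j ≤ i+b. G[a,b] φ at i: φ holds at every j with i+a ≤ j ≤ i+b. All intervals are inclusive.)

0, 1, 2, 3, 4, 5, 6

Evaluate at each i in [0,6]:
  i=0: ✓ (witness j=1)
  i=1: ✓ (witness j=1)
  i=2: ✓ (witness j=2)
  i=3: ✓ (witness j=3)
  i=4: ✓ (witness j=4)
  i=5: ✓ (witness j=5)
  i=6: ✓ (witness j=6)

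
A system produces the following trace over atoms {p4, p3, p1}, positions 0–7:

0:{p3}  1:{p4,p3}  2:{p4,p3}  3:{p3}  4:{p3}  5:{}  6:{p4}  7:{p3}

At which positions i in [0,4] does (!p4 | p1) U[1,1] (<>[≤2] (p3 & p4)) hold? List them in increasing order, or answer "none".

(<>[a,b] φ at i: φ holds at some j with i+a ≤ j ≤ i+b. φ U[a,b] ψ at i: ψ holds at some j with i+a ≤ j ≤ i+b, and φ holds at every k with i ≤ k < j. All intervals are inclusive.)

Evaluate at each i in [0,4]:
  i=0: ✓ (rhs at j=1; lhs holds on [0,0])
  i=1: ✗ (lhs fails at k=1 before rhs at j=2)
  i=2: ✗ (no rhs in [3,3])
  i=3: ✗ (no rhs in [4,4])
  i=4: ✗ (no rhs in [5,5])

0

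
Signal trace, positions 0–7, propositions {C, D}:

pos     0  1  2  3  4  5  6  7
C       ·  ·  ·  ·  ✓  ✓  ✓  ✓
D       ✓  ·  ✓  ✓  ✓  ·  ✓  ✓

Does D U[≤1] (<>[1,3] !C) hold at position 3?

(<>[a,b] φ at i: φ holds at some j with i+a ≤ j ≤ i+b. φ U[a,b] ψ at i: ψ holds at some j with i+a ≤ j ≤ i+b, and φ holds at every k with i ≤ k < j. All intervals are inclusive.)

Need some j in [3,4] with <>[1,3] !C, and D at every k in [3,j-1].
  j=3: <>[1,3] !C — fails (none in [4,6]).
  j=4: <>[1,3] !C — fails (none in [5,7]).
No j in the window works → until fails.

Does not hold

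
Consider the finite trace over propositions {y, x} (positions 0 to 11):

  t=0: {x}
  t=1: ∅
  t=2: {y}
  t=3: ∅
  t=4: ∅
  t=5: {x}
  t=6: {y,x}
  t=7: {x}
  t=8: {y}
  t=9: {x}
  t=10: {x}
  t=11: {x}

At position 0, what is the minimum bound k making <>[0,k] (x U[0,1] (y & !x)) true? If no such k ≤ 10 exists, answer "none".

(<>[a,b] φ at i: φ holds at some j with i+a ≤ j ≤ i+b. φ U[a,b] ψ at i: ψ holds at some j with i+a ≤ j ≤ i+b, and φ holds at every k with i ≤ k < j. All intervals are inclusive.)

2

Scan j = 0,1,… for (x U[0,1] (y & !x)):
  j=0: fails
  j=1: fails
  j=2: holds
First hit at j=2, so smallest k = 2-0 = 2.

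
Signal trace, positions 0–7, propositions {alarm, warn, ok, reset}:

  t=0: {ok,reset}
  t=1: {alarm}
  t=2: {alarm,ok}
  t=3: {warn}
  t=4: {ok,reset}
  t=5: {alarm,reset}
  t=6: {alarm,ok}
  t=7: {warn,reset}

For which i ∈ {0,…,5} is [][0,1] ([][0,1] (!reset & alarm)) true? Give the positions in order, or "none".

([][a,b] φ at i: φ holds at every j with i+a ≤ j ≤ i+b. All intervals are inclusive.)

none

Evaluate at each i in [0,5]:
  i=0: ✗ (fails at j=0)
  i=1: ✗ (fails at j=2)
  i=2: ✗ (fails at j=2)
  i=3: ✗ (fails at j=3)
  i=4: ✗ (fails at j=4)
  i=5: ✗ (fails at j=5)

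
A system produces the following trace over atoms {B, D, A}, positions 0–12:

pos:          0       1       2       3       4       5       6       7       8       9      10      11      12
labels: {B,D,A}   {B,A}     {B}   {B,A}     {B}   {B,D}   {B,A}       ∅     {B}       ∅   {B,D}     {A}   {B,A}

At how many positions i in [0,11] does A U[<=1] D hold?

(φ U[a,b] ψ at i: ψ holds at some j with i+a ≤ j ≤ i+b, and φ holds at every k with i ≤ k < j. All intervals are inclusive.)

Evaluate at each i in [0,11]:
  i=0: ✓ (rhs at j=0)
  i=1: ✗ (no rhs in [1,2])
  i=2: ✗ (no rhs in [2,3])
  i=3: ✗ (no rhs in [3,4])
  i=4: ✗ (lhs fails at k=4 before rhs at j=5)
  i=5: ✓ (rhs at j=5)
  i=6: ✗ (no rhs in [6,7])
  i=7: ✗ (no rhs in [7,8])
  i=8: ✗ (no rhs in [8,9])
  i=9: ✗ (lhs fails at k=9 before rhs at j=10)
  i=10: ✓ (rhs at j=10)
  i=11: ✗ (no rhs in [11,12])
Positions where it holds: {0, 5, 10} → 3.

3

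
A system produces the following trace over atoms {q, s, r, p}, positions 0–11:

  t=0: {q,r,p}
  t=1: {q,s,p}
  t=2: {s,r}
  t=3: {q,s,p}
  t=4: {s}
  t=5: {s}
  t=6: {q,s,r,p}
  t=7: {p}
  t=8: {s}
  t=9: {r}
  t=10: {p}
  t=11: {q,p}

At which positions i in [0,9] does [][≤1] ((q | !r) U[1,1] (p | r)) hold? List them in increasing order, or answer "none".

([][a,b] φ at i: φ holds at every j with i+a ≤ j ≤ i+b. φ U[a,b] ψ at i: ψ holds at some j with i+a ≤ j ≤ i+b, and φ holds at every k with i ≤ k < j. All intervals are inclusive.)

0, 5

Evaluate at each i in [0,9]:
  i=0: ✓ (all of [0,1])
  i=1: ✗ (fails at j=2)
  i=2: ✗ (fails at j=2)
  i=3: ✗ (fails at j=3)
  i=4: ✗ (fails at j=4)
  i=5: ✓ (all of [5,6])
  i=6: ✗ (fails at j=7)
  i=7: ✗ (fails at j=7)
  i=8: ✗ (fails at j=9)
  i=9: ✗ (fails at j=9)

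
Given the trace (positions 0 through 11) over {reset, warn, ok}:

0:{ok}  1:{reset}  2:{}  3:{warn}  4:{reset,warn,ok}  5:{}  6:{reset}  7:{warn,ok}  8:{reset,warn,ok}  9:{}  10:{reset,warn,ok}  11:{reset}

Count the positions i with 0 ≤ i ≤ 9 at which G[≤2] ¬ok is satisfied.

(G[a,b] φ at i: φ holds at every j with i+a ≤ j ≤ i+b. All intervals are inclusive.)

1

Evaluate at each i in [0,9]:
  i=0: ✗ (fails at j=0)
  i=1: ✓ (all of [1,3])
  i=2: ✗ (fails at j=4)
  i=3: ✗ (fails at j=4)
  i=4: ✗ (fails at j=4)
  i=5: ✗ (fails at j=7)
  i=6: ✗ (fails at j=7)
  i=7: ✗ (fails at j=7)
  i=8: ✗ (fails at j=8)
  i=9: ✗ (fails at j=10)
Positions where it holds: {1} → 1.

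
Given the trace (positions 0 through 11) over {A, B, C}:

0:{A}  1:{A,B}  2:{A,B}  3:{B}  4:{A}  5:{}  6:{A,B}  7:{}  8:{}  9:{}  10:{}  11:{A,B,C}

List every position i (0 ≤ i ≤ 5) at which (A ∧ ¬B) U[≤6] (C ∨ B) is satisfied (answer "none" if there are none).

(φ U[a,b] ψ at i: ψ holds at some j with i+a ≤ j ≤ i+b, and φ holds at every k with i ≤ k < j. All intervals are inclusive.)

Evaluate at each i in [0,5]:
  i=0: ✓ (rhs at j=1; lhs holds on [0,0])
  i=1: ✓ (rhs at j=1)
  i=2: ✓ (rhs at j=2)
  i=3: ✓ (rhs at j=3)
  i=4: ✗ (lhs fails at k=5 before rhs at j=6)
  i=5: ✗ (lhs fails at k=5 before rhs at j=6)

0, 1, 2, 3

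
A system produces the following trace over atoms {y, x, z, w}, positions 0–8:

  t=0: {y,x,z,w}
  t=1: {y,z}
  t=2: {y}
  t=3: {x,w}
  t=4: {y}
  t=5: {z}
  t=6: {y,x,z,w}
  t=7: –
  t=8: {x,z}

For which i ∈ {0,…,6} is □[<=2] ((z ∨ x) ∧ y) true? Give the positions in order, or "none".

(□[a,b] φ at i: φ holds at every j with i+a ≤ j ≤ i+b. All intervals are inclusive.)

none

Evaluate at each i in [0,6]:
  i=0: ✗ (fails at j=2)
  i=1: ✗ (fails at j=2)
  i=2: ✗ (fails at j=2)
  i=3: ✗ (fails at j=3)
  i=4: ✗ (fails at j=4)
  i=5: ✗ (fails at j=5)
  i=6: ✗ (fails at j=7)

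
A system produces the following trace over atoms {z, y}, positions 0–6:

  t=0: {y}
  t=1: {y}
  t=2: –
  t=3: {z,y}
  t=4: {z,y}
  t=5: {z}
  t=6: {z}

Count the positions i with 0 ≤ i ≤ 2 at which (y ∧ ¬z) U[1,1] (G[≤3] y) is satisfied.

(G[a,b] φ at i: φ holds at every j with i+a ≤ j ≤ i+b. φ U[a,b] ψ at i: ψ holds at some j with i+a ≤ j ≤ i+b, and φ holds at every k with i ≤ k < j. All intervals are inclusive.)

0

Evaluate at each i in [0,2]:
  i=0: ✗ (no rhs in [1,1])
  i=1: ✗ (no rhs in [2,2])
  i=2: ✗ (no rhs in [3,3])
Positions where it holds: {} → 0.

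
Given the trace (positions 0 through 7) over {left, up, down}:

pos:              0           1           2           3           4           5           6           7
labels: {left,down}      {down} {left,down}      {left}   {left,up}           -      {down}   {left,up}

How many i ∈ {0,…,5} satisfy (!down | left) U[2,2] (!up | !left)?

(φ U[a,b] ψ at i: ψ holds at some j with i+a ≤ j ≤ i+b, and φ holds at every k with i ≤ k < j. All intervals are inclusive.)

Evaluate at each i in [0,5]:
  i=0: ✗ (lhs fails at k=1 before rhs at j=2)
  i=1: ✗ (lhs fails at k=1 before rhs at j=3)
  i=2: ✗ (no rhs in [4,4])
  i=3: ✓ (rhs at j=5; lhs holds on [3,4])
  i=4: ✓ (rhs at j=6; lhs holds on [4,5])
  i=5: ✗ (no rhs in [7,7])
Positions where it holds: {3, 4} → 2.

2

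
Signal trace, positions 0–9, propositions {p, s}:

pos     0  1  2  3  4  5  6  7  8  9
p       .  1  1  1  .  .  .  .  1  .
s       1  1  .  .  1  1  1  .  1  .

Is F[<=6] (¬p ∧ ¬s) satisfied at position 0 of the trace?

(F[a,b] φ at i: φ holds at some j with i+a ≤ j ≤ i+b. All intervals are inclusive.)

Check (¬p ∧ ¬s) at each j in [0,6]:
  j=0: false
  j=1: false
  j=2: false
  j=3: false
  j=4: false
  j=5: false
  j=6: false
No position in the window satisfies it → formula fails.

Does not hold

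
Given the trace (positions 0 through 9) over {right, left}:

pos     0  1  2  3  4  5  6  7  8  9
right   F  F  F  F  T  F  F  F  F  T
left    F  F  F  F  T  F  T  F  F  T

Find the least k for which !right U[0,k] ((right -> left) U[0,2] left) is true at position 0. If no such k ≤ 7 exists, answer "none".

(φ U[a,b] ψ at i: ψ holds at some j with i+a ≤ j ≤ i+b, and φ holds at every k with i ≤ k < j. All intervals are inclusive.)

Need earliest j ≥ 0 with ((right -> left) U[0,2] left), and !right at every k in [0,j-1].
  j=0: rhs fails.
  j=1: rhs fails.
  j=2: rhs holds; lhs holds on [0,1]. k = 2.

2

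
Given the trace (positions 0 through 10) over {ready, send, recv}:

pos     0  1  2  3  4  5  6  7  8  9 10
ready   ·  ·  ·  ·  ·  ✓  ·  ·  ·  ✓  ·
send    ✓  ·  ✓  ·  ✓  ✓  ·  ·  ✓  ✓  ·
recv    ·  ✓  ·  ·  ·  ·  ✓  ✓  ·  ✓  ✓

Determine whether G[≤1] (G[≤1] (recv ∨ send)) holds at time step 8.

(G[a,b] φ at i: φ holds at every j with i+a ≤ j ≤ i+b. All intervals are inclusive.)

Check G[≤1] (recv ∨ send) at every j in [8,9]:
  j=8: holds on [8,9]
  j=9: holds on [9,10]
All positions satisfy it → formula holds.

Holds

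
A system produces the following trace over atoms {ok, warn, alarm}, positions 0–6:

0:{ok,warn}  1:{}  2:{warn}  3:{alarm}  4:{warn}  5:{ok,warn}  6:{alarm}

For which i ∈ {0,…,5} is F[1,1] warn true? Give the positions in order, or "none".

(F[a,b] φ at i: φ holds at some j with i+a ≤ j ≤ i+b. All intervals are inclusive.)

Evaluate at each i in [0,5]:
  i=0: ✗ (none in [1,1])
  i=1: ✓ (witness j=2)
  i=2: ✗ (none in [3,3])
  i=3: ✓ (witness j=4)
  i=4: ✓ (witness j=5)
  i=5: ✗ (none in [6,6])

1, 3, 4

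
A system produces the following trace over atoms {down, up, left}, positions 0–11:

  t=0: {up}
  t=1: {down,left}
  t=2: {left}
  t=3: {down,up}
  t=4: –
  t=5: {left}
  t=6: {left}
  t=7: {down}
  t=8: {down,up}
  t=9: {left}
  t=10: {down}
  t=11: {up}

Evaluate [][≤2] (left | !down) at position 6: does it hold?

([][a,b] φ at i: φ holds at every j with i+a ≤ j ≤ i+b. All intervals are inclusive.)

False

Check (left | !down) at every j in [6,8]:
  j=6: true
  j=7: false
  j=8: false
Fails at j=7 → formula fails.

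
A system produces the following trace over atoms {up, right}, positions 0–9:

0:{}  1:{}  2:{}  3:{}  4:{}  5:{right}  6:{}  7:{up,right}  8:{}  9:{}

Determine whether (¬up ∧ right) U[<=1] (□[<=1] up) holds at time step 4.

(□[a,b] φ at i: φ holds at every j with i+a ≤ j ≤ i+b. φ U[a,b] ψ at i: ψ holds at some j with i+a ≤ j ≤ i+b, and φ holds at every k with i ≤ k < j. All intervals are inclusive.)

No

Need some j in [4,5] with □[<=1] up, and (¬up ∧ right) at every k in [4,j-1].
  j=4: □[<=1] up — fails at 4.
  j=5: □[<=1] up — fails at 5.
No j in the window works → until fails.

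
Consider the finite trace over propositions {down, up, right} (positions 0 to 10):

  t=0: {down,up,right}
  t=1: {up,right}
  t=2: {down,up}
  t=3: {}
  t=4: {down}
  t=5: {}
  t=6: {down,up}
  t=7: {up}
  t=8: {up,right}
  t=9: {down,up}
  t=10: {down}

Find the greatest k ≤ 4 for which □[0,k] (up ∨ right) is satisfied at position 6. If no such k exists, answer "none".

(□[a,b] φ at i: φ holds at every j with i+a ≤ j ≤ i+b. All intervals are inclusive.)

3

(up ∨ right) must hold from j=6 onward; find where it first fails.
  j=6: holds
  j=7: holds
  j=8: holds
  j=9: holds
  j=10: fails
Holds on [6,9], so largest k = 3.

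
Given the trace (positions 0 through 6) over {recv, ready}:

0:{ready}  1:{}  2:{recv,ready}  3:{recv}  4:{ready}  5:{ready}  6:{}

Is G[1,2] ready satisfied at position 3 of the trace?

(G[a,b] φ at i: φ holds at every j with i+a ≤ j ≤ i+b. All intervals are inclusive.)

Check ready at every j in [4,5]:
  j=4: true
  j=5: true
All positions satisfy it → formula holds.

True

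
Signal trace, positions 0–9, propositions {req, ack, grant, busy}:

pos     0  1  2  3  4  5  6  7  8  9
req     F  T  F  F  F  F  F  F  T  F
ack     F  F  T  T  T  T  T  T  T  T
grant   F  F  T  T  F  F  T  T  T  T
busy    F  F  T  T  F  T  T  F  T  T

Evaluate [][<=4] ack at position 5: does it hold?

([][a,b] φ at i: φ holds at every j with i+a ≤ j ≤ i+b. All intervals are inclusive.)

Check ack at every j in [5,9]:
  j=5: true
  j=6: true
  j=7: true
  j=8: true
  j=9: true
All positions satisfy it → formula holds.

Holds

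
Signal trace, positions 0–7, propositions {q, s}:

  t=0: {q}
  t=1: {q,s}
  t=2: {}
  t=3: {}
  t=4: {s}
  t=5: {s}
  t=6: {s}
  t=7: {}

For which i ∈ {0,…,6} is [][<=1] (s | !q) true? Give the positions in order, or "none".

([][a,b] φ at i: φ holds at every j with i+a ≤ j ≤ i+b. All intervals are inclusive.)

Evaluate at each i in [0,6]:
  i=0: ✗ (fails at j=0)
  i=1: ✓ (all of [1,2])
  i=2: ✓ (all of [2,3])
  i=3: ✓ (all of [3,4])
  i=4: ✓ (all of [4,5])
  i=5: ✓ (all of [5,6])
  i=6: ✓ (all of [6,7])

1, 2, 3, 4, 5, 6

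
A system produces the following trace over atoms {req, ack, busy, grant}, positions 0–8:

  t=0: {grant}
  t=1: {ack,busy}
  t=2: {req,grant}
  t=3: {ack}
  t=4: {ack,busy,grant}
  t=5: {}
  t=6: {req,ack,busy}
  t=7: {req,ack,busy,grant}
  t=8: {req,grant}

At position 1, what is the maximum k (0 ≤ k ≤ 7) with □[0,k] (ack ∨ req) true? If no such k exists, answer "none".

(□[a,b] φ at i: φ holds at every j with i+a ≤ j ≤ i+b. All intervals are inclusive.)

(ack ∨ req) must hold from j=1 onward; find where it first fails.
  j=1: holds
  j=2: holds
  j=3: holds
  j=4: holds
  j=5: fails
Holds on [1,4], so largest k = 3.

3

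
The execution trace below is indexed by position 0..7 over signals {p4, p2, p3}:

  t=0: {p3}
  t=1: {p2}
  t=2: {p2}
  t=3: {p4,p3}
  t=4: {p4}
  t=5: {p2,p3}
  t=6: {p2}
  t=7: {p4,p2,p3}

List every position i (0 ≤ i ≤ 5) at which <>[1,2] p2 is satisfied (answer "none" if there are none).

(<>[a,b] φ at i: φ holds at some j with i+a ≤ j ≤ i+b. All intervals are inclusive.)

0, 1, 3, 4, 5

Evaluate at each i in [0,5]:
  i=0: ✓ (witness j=1)
  i=1: ✓ (witness j=2)
  i=2: ✗ (none in [3,4])
  i=3: ✓ (witness j=5)
  i=4: ✓ (witness j=5)
  i=5: ✓ (witness j=6)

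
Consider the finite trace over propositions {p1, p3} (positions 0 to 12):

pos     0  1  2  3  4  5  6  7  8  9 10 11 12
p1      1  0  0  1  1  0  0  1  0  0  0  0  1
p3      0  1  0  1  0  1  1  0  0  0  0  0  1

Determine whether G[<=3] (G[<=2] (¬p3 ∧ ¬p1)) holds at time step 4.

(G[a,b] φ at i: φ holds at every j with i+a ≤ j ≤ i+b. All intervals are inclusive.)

Check G[<=2] (¬p3 ∧ ¬p1) at every j in [4,7]:
  j=4: fails at 4
  j=5: fails at 5
  j=6: fails at 6
  j=7: fails at 7
Fails at j=4 → formula fails.

Does not hold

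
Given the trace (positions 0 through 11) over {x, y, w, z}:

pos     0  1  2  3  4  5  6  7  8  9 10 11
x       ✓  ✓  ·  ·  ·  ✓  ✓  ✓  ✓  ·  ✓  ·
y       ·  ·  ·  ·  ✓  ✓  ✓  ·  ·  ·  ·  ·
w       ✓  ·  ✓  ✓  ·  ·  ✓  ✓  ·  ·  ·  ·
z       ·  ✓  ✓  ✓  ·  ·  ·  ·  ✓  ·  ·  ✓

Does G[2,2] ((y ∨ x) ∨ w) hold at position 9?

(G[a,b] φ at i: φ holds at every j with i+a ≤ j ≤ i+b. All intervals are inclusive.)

False

Check ((y ∨ x) ∨ w) at every j in [11,11]:
  j=11: false
Fails at j=11 → formula fails.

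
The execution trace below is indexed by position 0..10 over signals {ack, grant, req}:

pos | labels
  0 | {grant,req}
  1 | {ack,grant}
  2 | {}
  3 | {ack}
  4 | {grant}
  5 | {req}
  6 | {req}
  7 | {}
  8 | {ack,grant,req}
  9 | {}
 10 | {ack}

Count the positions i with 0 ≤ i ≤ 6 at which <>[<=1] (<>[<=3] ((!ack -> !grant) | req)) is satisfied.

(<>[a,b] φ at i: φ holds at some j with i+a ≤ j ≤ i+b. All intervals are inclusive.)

7

Evaluate at each i in [0,6]:
  i=0: ✓ (witness j=0)
  i=1: ✓ (witness j=1)
  i=2: ✓ (witness j=2)
  i=3: ✓ (witness j=3)
  i=4: ✓ (witness j=4)
  i=5: ✓ (witness j=5)
  i=6: ✓ (witness j=6)
Positions where it holds: {0, 1, 2, 3, 4, 5, 6} → 7.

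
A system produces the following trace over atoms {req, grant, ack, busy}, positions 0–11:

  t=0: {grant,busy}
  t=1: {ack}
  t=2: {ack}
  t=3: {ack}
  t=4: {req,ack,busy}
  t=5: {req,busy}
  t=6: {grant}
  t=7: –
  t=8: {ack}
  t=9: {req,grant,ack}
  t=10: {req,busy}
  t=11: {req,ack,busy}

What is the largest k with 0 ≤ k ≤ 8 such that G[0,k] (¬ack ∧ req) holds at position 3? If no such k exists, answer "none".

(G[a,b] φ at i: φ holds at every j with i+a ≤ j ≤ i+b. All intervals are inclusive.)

none

(¬ack ∧ req) must hold from j=3 onward; find where it first fails.
  j=3: fails → no k works.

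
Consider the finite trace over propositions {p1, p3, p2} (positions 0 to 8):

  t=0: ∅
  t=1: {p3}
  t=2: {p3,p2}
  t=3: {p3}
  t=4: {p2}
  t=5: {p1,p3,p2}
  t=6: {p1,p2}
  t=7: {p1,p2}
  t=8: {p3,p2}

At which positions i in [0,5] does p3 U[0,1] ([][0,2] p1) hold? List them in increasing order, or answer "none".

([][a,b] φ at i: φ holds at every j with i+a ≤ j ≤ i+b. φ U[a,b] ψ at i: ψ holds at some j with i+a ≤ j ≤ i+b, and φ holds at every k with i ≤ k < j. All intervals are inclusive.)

5

Evaluate at each i in [0,5]:
  i=0: ✗ (no rhs in [0,1])
  i=1: ✗ (no rhs in [1,2])
  i=2: ✗ (no rhs in [2,3])
  i=3: ✗ (no rhs in [3,4])
  i=4: ✗ (lhs fails at k=4 before rhs at j=5)
  i=5: ✓ (rhs at j=5)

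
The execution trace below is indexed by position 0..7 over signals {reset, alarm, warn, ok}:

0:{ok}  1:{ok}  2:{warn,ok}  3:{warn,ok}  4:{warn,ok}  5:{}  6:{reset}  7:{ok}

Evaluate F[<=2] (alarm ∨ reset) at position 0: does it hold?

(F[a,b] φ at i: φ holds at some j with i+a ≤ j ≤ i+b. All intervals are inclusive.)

No

Check (alarm ∨ reset) at each j in [0,2]:
  j=0: false
  j=1: false
  j=2: false
No position in the window satisfies it → formula fails.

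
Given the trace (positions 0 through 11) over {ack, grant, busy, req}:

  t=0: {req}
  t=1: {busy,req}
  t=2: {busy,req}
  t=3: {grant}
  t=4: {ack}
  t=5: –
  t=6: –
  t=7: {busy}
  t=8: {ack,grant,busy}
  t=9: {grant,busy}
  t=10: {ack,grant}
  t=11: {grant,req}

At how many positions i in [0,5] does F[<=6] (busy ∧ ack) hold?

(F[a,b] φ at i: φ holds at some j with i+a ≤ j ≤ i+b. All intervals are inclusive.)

4

Evaluate at each i in [0,5]:
  i=0: ✗ (none in [0,6])
  i=1: ✗ (none in [1,7])
  i=2: ✓ (witness j=8)
  i=3: ✓ (witness j=8)
  i=4: ✓ (witness j=8)
  i=5: ✓ (witness j=8)
Positions where it holds: {2, 3, 4, 5} → 4.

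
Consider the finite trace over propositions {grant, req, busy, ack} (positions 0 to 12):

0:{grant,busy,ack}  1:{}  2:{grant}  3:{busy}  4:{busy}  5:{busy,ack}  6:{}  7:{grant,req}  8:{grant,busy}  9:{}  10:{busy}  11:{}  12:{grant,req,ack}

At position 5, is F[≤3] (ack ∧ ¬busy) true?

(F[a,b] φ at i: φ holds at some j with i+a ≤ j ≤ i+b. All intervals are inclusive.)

Check (ack ∧ ¬busy) at each j in [5,8]:
  j=5: false
  j=6: false
  j=7: false
  j=8: false
No position in the window satisfies it → formula fails.

No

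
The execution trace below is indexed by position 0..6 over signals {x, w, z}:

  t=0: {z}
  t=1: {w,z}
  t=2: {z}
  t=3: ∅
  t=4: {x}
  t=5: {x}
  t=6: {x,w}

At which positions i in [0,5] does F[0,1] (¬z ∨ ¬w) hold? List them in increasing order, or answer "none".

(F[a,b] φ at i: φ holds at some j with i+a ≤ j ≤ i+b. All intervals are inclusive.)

Evaluate at each i in [0,5]:
  i=0: ✓ (witness j=0)
  i=1: ✓ (witness j=2)
  i=2: ✓ (witness j=2)
  i=3: ✓ (witness j=3)
  i=4: ✓ (witness j=4)
  i=5: ✓ (witness j=5)

0, 1, 2, 3, 4, 5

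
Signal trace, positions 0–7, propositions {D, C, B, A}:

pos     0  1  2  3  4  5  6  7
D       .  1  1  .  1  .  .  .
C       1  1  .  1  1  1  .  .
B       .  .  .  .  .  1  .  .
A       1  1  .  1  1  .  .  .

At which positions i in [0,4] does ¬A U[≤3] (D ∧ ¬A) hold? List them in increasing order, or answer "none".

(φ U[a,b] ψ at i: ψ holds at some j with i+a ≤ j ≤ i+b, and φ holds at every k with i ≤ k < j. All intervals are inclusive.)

2

Evaluate at each i in [0,4]:
  i=0: ✗ (lhs fails at k=0 before rhs at j=2)
  i=1: ✗ (lhs fails at k=1 before rhs at j=2)
  i=2: ✓ (rhs at j=2)
  i=3: ✗ (no rhs in [3,6])
  i=4: ✗ (no rhs in [4,7])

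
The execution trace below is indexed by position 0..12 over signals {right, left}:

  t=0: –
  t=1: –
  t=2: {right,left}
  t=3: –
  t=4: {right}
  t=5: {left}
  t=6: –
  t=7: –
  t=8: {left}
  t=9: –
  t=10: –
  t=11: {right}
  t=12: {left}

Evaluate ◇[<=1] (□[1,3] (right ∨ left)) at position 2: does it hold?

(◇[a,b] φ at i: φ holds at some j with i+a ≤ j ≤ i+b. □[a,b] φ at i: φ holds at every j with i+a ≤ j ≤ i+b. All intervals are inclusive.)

Check □[1,3] (right ∨ left) at each j in [2,3]:
  j=2: fails at 3
  j=3: fails at 6
No position in the window satisfies it → formula fails.

Does not hold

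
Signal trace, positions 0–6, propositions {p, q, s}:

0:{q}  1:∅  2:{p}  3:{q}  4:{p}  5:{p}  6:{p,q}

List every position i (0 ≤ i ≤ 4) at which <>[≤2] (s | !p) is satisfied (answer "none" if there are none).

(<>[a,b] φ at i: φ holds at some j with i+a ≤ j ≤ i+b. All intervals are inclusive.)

0, 1, 2, 3

Evaluate at each i in [0,4]:
  i=0: ✓ (witness j=0)
  i=1: ✓ (witness j=1)
  i=2: ✓ (witness j=3)
  i=3: ✓ (witness j=3)
  i=4: ✗ (none in [4,6])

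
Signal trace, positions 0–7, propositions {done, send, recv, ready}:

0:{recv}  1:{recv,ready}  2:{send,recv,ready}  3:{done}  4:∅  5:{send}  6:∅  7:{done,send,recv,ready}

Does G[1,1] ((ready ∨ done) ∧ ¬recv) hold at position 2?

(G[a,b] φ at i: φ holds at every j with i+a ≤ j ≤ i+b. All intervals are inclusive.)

Check ((ready ∨ done) ∧ ¬recv) at every j in [3,3]:
  j=3: true
All positions satisfy it → formula holds.

Yes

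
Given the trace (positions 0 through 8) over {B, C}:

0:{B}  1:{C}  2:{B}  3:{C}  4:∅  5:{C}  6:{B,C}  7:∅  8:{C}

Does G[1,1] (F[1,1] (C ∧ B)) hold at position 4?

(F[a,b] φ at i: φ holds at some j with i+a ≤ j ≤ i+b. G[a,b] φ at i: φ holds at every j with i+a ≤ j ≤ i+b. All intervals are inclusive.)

Check F[1,1] (C ∧ B) at every j in [5,5]:
  j=5: holds (witness at 6)
All positions satisfy it → formula holds.

Yes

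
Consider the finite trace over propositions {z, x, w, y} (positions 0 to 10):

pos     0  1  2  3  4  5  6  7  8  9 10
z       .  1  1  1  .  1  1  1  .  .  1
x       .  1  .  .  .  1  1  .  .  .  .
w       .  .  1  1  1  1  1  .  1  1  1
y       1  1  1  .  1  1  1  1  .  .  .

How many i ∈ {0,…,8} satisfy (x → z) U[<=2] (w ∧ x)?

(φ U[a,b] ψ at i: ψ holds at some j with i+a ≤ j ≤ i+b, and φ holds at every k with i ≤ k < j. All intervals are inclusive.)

4

Evaluate at each i in [0,8]:
  i=0: ✗ (no rhs in [0,2])
  i=1: ✗ (no rhs in [1,3])
  i=2: ✗ (no rhs in [2,4])
  i=3: ✓ (rhs at j=5; lhs holds on [3,4])
  i=4: ✓ (rhs at j=5; lhs holds on [4,4])
  i=5: ✓ (rhs at j=5)
  i=6: ✓ (rhs at j=6)
  i=7: ✗ (no rhs in [7,9])
  i=8: ✗ (no rhs in [8,10])
Positions where it holds: {3, 4, 5, 6} → 4.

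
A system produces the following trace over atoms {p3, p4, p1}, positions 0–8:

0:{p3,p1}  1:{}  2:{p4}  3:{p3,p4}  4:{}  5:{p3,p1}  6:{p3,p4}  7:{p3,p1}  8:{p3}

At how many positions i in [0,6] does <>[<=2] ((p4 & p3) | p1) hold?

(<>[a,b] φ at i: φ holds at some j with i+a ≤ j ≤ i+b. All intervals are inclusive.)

7

Evaluate at each i in [0,6]:
  i=0: ✓ (witness j=0)
  i=1: ✓ (witness j=3)
  i=2: ✓ (witness j=3)
  i=3: ✓ (witness j=3)
  i=4: ✓ (witness j=5)
  i=5: ✓ (witness j=5)
  i=6: ✓ (witness j=6)
Positions where it holds: {0, 1, 2, 3, 4, 5, 6} → 7.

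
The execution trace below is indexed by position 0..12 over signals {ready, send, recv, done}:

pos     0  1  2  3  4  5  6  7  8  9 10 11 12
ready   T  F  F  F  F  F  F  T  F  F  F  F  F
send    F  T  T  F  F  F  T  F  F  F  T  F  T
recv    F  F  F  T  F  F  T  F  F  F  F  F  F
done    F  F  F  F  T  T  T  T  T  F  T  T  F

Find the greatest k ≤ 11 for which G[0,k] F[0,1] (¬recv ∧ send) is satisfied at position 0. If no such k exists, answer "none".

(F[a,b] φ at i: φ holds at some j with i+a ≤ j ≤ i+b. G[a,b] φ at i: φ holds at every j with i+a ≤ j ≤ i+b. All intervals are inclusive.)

F[0,1] (¬recv ∧ send) must hold from j=0 onward; find where it first fails.
  j=0: holds
  j=1: holds
  j=2: holds
  j=3: fails
Holds on [0,2], so largest k = 2.

2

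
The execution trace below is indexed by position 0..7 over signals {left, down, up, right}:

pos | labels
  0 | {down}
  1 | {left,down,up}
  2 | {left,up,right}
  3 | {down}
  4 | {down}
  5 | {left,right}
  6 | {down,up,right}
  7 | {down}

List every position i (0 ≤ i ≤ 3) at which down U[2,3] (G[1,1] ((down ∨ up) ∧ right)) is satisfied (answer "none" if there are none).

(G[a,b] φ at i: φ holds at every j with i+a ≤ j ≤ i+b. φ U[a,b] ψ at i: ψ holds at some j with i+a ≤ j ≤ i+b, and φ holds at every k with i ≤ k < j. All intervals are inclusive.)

3

Evaluate at each i in [0,3]:
  i=0: ✗ (no rhs in [2,3])
  i=1: ✗ (no rhs in [3,4])
  i=2: ✗ (lhs fails at k=2 before rhs at j=5)
  i=3: ✓ (rhs at j=5; lhs holds on [3,4])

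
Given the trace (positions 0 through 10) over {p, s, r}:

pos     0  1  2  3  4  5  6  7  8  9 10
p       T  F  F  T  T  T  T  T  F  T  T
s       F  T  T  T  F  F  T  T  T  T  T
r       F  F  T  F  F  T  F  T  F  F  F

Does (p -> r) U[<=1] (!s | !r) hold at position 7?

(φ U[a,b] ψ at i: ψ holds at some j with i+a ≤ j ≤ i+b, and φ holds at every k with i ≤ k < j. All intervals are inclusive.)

Need some j in [7,8] with (!s | !r), and (p -> r) at every k in [7,j-1].
  j=7: (!s | !r) false.
  j=8: (!s | !r) holds; (p -> r) holds at every k in [7,7] → satisfied.

True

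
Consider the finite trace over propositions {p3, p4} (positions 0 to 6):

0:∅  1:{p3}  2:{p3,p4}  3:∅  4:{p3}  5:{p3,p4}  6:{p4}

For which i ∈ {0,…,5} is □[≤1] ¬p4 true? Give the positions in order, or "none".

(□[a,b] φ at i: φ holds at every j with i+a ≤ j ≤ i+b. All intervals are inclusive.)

Evaluate at each i in [0,5]:
  i=0: ✓ (all of [0,1])
  i=1: ✗ (fails at j=2)
  i=2: ✗ (fails at j=2)
  i=3: ✓ (all of [3,4])
  i=4: ✗ (fails at j=5)
  i=5: ✗ (fails at j=5)

0, 3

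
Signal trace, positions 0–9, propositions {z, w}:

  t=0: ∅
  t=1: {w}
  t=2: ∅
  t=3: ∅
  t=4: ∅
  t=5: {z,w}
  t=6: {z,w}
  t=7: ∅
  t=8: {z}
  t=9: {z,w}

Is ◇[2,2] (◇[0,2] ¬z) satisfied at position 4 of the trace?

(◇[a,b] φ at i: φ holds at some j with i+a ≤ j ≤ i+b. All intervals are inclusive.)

Yes

Check ◇[0,2] ¬z at each j in [6,6]:
  j=6: holds (witness at 7)
Found at j=6 → formula holds.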